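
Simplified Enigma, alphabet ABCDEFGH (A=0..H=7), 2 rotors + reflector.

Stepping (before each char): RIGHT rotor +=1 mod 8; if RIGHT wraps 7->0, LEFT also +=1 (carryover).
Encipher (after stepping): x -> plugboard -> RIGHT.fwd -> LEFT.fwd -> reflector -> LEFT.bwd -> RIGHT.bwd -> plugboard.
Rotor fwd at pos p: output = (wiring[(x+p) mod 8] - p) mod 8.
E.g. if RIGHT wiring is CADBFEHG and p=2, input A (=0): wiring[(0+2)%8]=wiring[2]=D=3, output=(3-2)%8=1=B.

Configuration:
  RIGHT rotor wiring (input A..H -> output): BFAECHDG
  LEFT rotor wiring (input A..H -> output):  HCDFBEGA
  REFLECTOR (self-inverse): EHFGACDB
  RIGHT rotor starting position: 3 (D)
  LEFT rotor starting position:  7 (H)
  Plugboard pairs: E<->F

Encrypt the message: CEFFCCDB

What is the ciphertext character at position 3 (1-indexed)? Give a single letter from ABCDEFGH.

Char 1 ('C'): step: R->4, L=7; C->plug->C->R->H->L->H->refl->B->L'->A->R'->H->plug->H
Char 2 ('E'): step: R->5, L=7; E->plug->F->R->D->L->E->refl->A->L'->B->R'->C->plug->C
Char 3 ('F'): step: R->6, L=7; F->plug->E->R->C->L->D->refl->G->L'->E->R'->G->plug->G

G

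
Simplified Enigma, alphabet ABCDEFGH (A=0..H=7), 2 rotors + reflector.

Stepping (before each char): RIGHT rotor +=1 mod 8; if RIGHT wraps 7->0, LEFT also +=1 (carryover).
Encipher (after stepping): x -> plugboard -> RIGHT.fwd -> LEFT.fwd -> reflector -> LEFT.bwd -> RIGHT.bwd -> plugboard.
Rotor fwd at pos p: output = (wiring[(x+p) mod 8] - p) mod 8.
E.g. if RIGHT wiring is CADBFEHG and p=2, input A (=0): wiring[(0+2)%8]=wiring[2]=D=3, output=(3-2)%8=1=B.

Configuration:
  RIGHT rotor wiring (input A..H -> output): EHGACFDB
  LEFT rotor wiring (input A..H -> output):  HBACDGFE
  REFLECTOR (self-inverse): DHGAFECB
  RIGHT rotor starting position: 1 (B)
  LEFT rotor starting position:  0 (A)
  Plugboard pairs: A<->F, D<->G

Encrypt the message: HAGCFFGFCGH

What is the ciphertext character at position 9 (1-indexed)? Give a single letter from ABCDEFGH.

Char 1 ('H'): step: R->2, L=0; H->plug->H->R->F->L->G->refl->C->L'->D->R'->D->plug->G
Char 2 ('A'): step: R->3, L=0; A->plug->F->R->B->L->B->refl->H->L'->A->R'->D->plug->G
Char 3 ('G'): step: R->4, L=0; G->plug->D->R->F->L->G->refl->C->L'->D->R'->F->plug->A
Char 4 ('C'): step: R->5, L=0; C->plug->C->R->E->L->D->refl->A->L'->C->R'->E->plug->E
Char 5 ('F'): step: R->6, L=0; F->plug->A->R->F->L->G->refl->C->L'->D->R'->B->plug->B
Char 6 ('F'): step: R->7, L=0; F->plug->A->R->C->L->A->refl->D->L'->E->R'->H->plug->H
Char 7 ('G'): step: R->0, L->1 (L advanced); G->plug->D->R->A->L->A->refl->D->L'->G->R'->C->plug->C
Char 8 ('F'): step: R->1, L=1; F->plug->A->R->G->L->D->refl->A->L'->A->R'->G->plug->D
Char 9 ('C'): step: R->2, L=1; C->plug->C->R->A->L->A->refl->D->L'->G->R'->B->plug->B

B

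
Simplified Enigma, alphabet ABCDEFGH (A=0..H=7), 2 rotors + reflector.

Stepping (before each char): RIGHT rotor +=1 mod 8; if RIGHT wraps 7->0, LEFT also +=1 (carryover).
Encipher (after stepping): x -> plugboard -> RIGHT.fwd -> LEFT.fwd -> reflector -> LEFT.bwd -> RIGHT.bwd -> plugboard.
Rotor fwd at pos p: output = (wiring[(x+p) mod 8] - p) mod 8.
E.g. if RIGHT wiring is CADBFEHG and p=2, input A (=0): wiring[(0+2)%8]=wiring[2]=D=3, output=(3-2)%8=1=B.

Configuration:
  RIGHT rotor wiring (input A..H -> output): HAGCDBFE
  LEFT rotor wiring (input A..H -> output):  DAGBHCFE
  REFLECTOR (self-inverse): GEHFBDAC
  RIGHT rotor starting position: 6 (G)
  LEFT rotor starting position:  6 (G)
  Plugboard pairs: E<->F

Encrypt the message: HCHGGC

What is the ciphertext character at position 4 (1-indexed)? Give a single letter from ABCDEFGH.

Char 1 ('H'): step: R->7, L=6; H->plug->H->R->G->L->B->refl->E->L'->H->R'->D->plug->D
Char 2 ('C'): step: R->0, L->7 (L advanced); C->plug->C->R->G->L->D->refl->F->L'->A->R'->B->plug->B
Char 3 ('H'): step: R->1, L=7; H->plug->H->R->G->L->D->refl->F->L'->A->R'->E->plug->F
Char 4 ('G'): step: R->2, L=7; G->plug->G->R->F->L->A->refl->G->L'->H->R'->D->plug->D

D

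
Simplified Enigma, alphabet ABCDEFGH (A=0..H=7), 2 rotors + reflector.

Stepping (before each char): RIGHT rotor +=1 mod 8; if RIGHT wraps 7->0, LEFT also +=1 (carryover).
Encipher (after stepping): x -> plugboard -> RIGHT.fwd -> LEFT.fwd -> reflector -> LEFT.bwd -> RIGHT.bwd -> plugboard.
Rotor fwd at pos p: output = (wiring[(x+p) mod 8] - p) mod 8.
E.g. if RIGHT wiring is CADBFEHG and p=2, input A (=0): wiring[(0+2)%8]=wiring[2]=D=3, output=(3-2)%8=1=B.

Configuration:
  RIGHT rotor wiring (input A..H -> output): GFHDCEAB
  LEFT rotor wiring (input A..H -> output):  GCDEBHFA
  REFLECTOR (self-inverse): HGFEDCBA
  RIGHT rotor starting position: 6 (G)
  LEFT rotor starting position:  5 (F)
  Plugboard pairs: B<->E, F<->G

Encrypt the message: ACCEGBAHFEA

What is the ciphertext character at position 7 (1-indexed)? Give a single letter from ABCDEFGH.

Char 1 ('A'): step: R->7, L=5; A->plug->A->R->C->L->D->refl->E->L'->H->R'->B->plug->E
Char 2 ('C'): step: R->0, L->6 (L advanced); C->plug->C->R->H->L->B->refl->G->L'->F->R'->B->plug->E
Char 3 ('C'): step: R->1, L=6; C->plug->C->R->C->L->A->refl->H->L'->A->R'->G->plug->F
Char 4 ('E'): step: R->2, L=6; E->plug->B->R->B->L->C->refl->F->L'->E->R'->G->plug->F
Char 5 ('G'): step: R->3, L=6; G->plug->F->R->D->L->E->refl->D->L'->G->R'->E->plug->B
Char 6 ('B'): step: R->4, L=6; B->plug->E->R->C->L->A->refl->H->L'->A->R'->B->plug->E
Char 7 ('A'): step: R->5, L=6; A->plug->A->R->H->L->B->refl->G->L'->F->R'->H->plug->H

H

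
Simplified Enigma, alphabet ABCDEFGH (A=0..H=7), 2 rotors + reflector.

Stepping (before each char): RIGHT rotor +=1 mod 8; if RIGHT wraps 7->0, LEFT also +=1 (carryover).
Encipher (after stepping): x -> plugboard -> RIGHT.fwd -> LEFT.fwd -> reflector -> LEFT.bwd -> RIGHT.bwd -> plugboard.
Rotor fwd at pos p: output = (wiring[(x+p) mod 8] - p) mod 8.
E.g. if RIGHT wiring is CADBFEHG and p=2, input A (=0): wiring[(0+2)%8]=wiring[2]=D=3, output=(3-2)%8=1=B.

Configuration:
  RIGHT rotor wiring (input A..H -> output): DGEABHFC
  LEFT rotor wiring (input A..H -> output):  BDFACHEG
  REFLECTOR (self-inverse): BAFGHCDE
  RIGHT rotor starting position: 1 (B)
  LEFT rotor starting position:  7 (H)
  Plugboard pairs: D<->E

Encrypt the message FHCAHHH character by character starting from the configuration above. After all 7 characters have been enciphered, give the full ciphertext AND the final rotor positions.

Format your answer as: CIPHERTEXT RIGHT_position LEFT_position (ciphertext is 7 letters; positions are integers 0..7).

Char 1 ('F'): step: R->2, L=7; F->plug->F->R->A->L->H->refl->E->L'->C->R'->A->plug->A
Char 2 ('H'): step: R->3, L=7; H->plug->H->R->B->L->C->refl->F->L'->H->R'->E->plug->D
Char 3 ('C'): step: R->4, L=7; C->plug->C->R->B->L->C->refl->F->L'->H->R'->E->plug->D
Char 4 ('A'): step: R->5, L=7; A->plug->A->R->C->L->E->refl->H->L'->A->R'->B->plug->B
Char 5 ('H'): step: R->6, L=7; H->plug->H->R->B->L->C->refl->F->L'->H->R'->A->plug->A
Char 6 ('H'): step: R->7, L=7; H->plug->H->R->G->L->A->refl->B->L'->E->R'->B->plug->B
Char 7 ('H'): step: R->0, L->0 (L advanced); H->plug->H->R->C->L->F->refl->C->L'->E->R'->C->plug->C
Final: ciphertext=ADDBABC, RIGHT=0, LEFT=0

Answer: ADDBABC 0 0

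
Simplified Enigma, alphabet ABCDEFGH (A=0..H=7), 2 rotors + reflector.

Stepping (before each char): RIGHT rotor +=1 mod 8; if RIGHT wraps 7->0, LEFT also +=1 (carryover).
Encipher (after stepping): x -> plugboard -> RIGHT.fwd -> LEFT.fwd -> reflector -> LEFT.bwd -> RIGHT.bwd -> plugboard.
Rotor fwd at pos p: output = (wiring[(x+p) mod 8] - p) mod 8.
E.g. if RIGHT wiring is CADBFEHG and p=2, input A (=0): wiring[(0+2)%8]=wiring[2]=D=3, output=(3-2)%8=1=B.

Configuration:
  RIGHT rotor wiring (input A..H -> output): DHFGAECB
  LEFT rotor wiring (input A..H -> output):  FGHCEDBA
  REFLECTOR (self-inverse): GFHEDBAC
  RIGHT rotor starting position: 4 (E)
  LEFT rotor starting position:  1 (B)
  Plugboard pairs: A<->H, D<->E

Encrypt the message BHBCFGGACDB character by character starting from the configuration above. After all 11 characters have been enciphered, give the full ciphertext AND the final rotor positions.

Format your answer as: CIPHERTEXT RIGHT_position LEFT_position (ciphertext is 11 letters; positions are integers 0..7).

Answer: GAEACAAHDAH 7 2

Derivation:
Char 1 ('B'): step: R->5, L=1; B->plug->B->R->F->L->A->refl->G->L'->B->R'->G->plug->G
Char 2 ('H'): step: R->6, L=1; H->plug->A->R->E->L->C->refl->H->L'->G->R'->H->plug->A
Char 3 ('B'): step: R->7, L=1; B->plug->B->R->E->L->C->refl->H->L'->G->R'->D->plug->E
Char 4 ('C'): step: R->0, L->2 (L advanced); C->plug->C->R->F->L->G->refl->A->L'->B->R'->H->plug->A
Char 5 ('F'): step: R->1, L=2; F->plug->F->R->B->L->A->refl->G->L'->F->R'->C->plug->C
Char 6 ('G'): step: R->2, L=2; G->plug->G->R->B->L->A->refl->G->L'->F->R'->H->plug->A
Char 7 ('G'): step: R->3, L=2; G->plug->G->R->E->L->H->refl->C->L'->C->R'->H->plug->A
Char 8 ('A'): step: R->4, L=2; A->plug->H->R->C->L->C->refl->H->L'->E->R'->A->plug->H
Char 9 ('C'): step: R->5, L=2; C->plug->C->R->E->L->H->refl->C->L'->C->R'->E->plug->D
Char 10 ('D'): step: R->6, L=2; D->plug->E->R->H->L->E->refl->D->L'->G->R'->H->plug->A
Char 11 ('B'): step: R->7, L=2; B->plug->B->R->E->L->H->refl->C->L'->C->R'->A->plug->H
Final: ciphertext=GAEACAAHDAH, RIGHT=7, LEFT=2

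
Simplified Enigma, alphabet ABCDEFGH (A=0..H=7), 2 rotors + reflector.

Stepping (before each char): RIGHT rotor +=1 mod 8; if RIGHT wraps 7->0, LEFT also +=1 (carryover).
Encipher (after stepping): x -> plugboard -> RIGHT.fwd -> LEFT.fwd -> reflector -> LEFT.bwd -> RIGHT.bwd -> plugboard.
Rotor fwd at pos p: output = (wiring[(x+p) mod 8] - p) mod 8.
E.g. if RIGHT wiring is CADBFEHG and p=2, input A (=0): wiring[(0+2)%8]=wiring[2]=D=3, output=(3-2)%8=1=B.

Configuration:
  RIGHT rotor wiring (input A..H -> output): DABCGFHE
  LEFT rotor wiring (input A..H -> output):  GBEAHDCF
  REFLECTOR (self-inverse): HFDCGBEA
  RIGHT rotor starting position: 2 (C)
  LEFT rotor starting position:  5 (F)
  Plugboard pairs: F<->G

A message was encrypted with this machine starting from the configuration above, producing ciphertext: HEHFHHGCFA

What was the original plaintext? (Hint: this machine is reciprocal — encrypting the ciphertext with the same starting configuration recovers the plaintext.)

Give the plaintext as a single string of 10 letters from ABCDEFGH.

Answer: AHEGBBABBB

Derivation:
Char 1 ('H'): step: R->3, L=5; H->plug->H->R->G->L->D->refl->C->L'->H->R'->A->plug->A
Char 2 ('E'): step: R->4, L=5; E->plug->E->R->H->L->C->refl->D->L'->G->R'->H->plug->H
Char 3 ('H'): step: R->5, L=5; H->plug->H->R->B->L->F->refl->B->L'->D->R'->E->plug->E
Char 4 ('F'): step: R->6, L=5; F->plug->G->R->A->L->G->refl->E->L'->E->R'->F->plug->G
Char 5 ('H'): step: R->7, L=5; H->plug->H->R->A->L->G->refl->E->L'->E->R'->B->plug->B
Char 6 ('H'): step: R->0, L->6 (L advanced); H->plug->H->R->E->L->G->refl->E->L'->A->R'->B->plug->B
Char 7 ('G'): step: R->1, L=6; G->plug->F->R->G->L->B->refl->F->L'->H->R'->A->plug->A
Char 8 ('C'): step: R->2, L=6; C->plug->C->R->E->L->G->refl->E->L'->A->R'->B->plug->B
Char 9 ('F'): step: R->3, L=6; F->plug->G->R->F->L->C->refl->D->L'->D->R'->B->plug->B
Char 10 ('A'): step: R->4, L=6; A->plug->A->R->C->L->A->refl->H->L'->B->R'->B->plug->B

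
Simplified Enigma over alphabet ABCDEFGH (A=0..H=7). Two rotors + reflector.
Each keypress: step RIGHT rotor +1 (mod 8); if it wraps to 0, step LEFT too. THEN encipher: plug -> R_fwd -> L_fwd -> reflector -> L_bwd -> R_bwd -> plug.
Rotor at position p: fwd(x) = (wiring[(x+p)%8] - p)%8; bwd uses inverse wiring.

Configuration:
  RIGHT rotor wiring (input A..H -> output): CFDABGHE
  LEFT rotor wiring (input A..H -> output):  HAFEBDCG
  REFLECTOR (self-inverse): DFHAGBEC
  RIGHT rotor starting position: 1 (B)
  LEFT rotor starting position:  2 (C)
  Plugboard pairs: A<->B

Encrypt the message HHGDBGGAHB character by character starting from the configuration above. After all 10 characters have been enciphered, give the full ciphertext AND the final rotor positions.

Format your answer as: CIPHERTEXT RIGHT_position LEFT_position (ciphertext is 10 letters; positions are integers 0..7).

Char 1 ('H'): step: R->2, L=2; H->plug->H->R->D->L->B->refl->F->L'->G->R'->B->plug->A
Char 2 ('H'): step: R->3, L=2; H->plug->H->R->A->L->D->refl->A->L'->E->R'->D->plug->D
Char 3 ('G'): step: R->4, L=2; G->plug->G->R->H->L->G->refl->E->L'->F->R'->A->plug->B
Char 4 ('D'): step: R->5, L=2; D->plug->D->R->F->L->E->refl->G->L'->H->R'->C->plug->C
Char 5 ('B'): step: R->6, L=2; B->plug->A->R->B->L->C->refl->H->L'->C->R'->F->plug->F
Char 6 ('G'): step: R->7, L=2; G->plug->G->R->H->L->G->refl->E->L'->F->R'->A->plug->B
Char 7 ('G'): step: R->0, L->3 (L advanced); G->plug->G->R->H->L->C->refl->H->L'->D->R'->C->plug->C
Char 8 ('A'): step: R->1, L=3; A->plug->B->R->C->L->A->refl->D->L'->E->R'->A->plug->B
Char 9 ('H'): step: R->2, L=3; H->plug->H->R->D->L->H->refl->C->L'->H->R'->C->plug->C
Char 10 ('B'): step: R->3, L=3; B->plug->A->R->F->L->E->refl->G->L'->B->R'->E->plug->E
Final: ciphertext=ADBCFBCBCE, RIGHT=3, LEFT=3

Answer: ADBCFBCBCE 3 3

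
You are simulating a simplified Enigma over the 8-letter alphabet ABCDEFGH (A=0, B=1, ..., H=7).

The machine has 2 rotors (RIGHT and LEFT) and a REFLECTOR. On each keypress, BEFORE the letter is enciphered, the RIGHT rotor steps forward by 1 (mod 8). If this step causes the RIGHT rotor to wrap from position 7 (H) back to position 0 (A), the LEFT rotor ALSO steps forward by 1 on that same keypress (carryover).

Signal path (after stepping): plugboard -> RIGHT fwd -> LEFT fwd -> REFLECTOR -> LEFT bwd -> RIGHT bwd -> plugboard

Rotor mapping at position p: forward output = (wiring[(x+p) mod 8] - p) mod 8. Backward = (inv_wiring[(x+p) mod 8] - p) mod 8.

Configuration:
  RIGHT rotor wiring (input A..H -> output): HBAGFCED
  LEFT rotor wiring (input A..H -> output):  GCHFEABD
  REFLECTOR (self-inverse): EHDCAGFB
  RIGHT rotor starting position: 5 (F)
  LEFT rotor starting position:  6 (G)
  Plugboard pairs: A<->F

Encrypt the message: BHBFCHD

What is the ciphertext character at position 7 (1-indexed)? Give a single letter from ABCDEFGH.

Char 1 ('B'): step: R->6, L=6; B->plug->B->R->F->L->H->refl->B->L'->E->R'->H->plug->H
Char 2 ('H'): step: R->7, L=6; H->plug->H->R->F->L->H->refl->B->L'->E->R'->A->plug->F
Char 3 ('B'): step: R->0, L->7 (L advanced); B->plug->B->R->B->L->H->refl->B->L'->G->R'->D->plug->D
Char 4 ('F'): step: R->1, L=7; F->plug->A->R->A->L->E->refl->A->L'->D->R'->F->plug->A
Char 5 ('C'): step: R->2, L=7; C->plug->C->R->D->L->A->refl->E->L'->A->R'->D->plug->D
Char 6 ('H'): step: R->3, L=7; H->plug->H->R->F->L->F->refl->G->L'->E->R'->F->plug->A
Char 7 ('D'): step: R->4, L=7; D->plug->D->R->H->L->C->refl->D->L'->C->R'->H->plug->H

H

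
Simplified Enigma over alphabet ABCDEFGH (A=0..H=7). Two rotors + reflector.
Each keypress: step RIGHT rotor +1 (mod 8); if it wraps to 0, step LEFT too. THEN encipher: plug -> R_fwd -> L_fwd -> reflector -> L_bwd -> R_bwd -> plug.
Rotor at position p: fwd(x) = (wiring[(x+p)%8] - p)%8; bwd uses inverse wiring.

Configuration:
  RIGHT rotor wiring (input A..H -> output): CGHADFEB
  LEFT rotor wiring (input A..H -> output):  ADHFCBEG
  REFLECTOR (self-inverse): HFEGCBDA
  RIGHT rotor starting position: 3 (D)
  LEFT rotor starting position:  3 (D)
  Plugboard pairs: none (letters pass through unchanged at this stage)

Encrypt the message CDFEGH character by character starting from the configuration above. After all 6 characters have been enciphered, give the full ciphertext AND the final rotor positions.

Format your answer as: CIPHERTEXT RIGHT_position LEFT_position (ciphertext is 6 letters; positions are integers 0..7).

Answer: AGCGEC 1 4

Derivation:
Char 1 ('C'): step: R->4, L=3; C->plug->C->R->A->L->C->refl->E->L'->H->R'->A->plug->A
Char 2 ('D'): step: R->5, L=3; D->plug->D->R->F->L->F->refl->B->L'->D->R'->G->plug->G
Char 3 ('F'): step: R->6, L=3; F->plug->F->R->C->L->G->refl->D->L'->E->R'->C->plug->C
Char 4 ('E'): step: R->7, L=3; E->plug->E->R->B->L->H->refl->A->L'->G->R'->G->plug->G
Char 5 ('G'): step: R->0, L->4 (L advanced); G->plug->G->R->E->L->E->refl->C->L'->D->R'->E->plug->E
Char 6 ('H'): step: R->1, L=4; H->plug->H->R->B->L->F->refl->B->L'->H->R'->C->plug->C
Final: ciphertext=AGCGEC, RIGHT=1, LEFT=4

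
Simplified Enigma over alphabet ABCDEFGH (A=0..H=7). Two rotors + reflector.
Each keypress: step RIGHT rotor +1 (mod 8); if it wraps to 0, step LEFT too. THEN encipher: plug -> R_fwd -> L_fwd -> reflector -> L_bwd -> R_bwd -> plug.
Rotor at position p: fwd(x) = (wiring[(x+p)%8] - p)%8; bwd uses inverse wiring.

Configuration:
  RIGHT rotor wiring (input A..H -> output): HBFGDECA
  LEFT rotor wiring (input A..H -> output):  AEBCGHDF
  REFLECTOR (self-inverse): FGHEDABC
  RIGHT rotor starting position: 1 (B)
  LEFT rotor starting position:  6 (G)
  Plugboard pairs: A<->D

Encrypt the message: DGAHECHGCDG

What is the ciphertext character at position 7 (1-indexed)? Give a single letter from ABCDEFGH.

Char 1 ('D'): step: R->2, L=6; D->plug->A->R->D->L->G->refl->B->L'->H->R'->H->plug->H
Char 2 ('G'): step: R->3, L=6; G->plug->G->R->G->L->A->refl->F->L'->A->R'->B->plug->B
Char 3 ('A'): step: R->4, L=6; A->plug->D->R->E->L->D->refl->E->L'->F->R'->F->plug->F
Char 4 ('H'): step: R->5, L=6; H->plug->H->R->G->L->A->refl->F->L'->A->R'->F->plug->F
Char 5 ('E'): step: R->6, L=6; E->plug->E->R->H->L->B->refl->G->L'->D->R'->D->plug->A
Char 6 ('C'): step: R->7, L=6; C->plug->C->R->C->L->C->refl->H->L'->B->R'->A->plug->D
Char 7 ('H'): step: R->0, L->7 (L advanced); H->plug->H->R->A->L->G->refl->B->L'->B->R'->B->plug->B

B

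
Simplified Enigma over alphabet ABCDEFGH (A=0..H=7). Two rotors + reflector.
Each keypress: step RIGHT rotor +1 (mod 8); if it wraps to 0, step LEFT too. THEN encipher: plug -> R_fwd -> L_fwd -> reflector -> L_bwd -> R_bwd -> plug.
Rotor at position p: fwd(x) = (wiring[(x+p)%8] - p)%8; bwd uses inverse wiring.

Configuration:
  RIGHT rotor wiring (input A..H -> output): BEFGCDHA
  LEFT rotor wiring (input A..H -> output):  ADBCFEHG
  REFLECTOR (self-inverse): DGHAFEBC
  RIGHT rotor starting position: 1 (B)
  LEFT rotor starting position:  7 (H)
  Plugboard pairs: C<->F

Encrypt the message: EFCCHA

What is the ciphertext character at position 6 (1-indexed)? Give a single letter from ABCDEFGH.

Char 1 ('E'): step: R->2, L=7; E->plug->E->R->F->L->G->refl->B->L'->B->R'->D->plug->D
Char 2 ('F'): step: R->3, L=7; F->plug->C->R->A->L->H->refl->C->L'->D->R'->A->plug->A
Char 3 ('C'): step: R->4, L=7; C->plug->F->R->A->L->H->refl->C->L'->D->R'->C->plug->F
Char 4 ('C'): step: R->5, L=7; C->plug->F->R->A->L->H->refl->C->L'->D->R'->C->plug->F
Char 5 ('H'): step: R->6, L=7; H->plug->H->R->F->L->G->refl->B->L'->B->R'->A->plug->A
Char 6 ('A'): step: R->7, L=7; A->plug->A->R->B->L->B->refl->G->L'->F->R'->C->plug->F

F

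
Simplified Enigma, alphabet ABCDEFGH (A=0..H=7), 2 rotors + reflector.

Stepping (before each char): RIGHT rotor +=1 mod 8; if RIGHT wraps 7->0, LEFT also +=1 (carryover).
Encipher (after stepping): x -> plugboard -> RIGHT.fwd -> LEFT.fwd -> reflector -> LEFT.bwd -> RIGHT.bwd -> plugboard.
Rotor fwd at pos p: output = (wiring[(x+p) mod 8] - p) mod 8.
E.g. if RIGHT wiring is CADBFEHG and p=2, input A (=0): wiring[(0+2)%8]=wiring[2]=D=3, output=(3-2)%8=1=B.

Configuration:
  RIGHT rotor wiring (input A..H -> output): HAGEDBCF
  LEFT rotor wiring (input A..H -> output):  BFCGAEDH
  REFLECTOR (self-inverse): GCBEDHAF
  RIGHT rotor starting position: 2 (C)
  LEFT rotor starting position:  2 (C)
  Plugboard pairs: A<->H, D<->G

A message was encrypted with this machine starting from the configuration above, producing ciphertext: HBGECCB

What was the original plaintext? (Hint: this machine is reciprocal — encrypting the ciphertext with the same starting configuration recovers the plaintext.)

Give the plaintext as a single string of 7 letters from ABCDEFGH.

Char 1 ('H'): step: R->3, L=2; H->plug->A->R->B->L->E->refl->D->L'->H->R'->D->plug->G
Char 2 ('B'): step: R->4, L=2; B->plug->B->R->F->L->F->refl->H->L'->G->R'->C->plug->C
Char 3 ('G'): step: R->5, L=2; G->plug->D->R->C->L->G->refl->A->L'->A->R'->C->plug->C
Char 4 ('E'): step: R->6, L=2; E->plug->E->R->A->L->A->refl->G->L'->C->R'->D->plug->G
Char 5 ('C'): step: R->7, L=2; C->plug->C->R->B->L->E->refl->D->L'->H->R'->D->plug->G
Char 6 ('C'): step: R->0, L->3 (L advanced); C->plug->C->R->G->L->C->refl->B->L'->C->R'->G->plug->D
Char 7 ('B'): step: R->1, L=3; B->plug->B->R->F->L->G->refl->A->L'->D->R'->C->plug->C

Answer: GCCGGDC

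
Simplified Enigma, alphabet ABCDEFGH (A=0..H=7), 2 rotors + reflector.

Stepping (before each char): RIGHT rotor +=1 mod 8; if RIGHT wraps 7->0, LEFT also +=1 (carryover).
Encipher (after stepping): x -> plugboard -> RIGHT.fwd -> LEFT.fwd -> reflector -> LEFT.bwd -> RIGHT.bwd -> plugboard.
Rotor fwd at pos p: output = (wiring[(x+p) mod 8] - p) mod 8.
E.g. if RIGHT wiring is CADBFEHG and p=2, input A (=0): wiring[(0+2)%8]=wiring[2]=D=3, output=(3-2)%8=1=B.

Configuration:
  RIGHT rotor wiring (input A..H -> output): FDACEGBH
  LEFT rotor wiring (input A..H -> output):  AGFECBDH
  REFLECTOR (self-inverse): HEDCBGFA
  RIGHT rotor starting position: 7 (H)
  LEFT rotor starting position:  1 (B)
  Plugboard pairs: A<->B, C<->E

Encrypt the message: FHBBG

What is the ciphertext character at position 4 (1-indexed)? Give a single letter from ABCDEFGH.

Char 1 ('F'): step: R->0, L->2 (L advanced); F->plug->F->R->G->L->G->refl->F->L'->F->R'->A->plug->B
Char 2 ('H'): step: R->1, L=2; H->plug->H->R->E->L->B->refl->E->L'->H->R'->B->plug->A
Char 3 ('B'): step: R->2, L=2; B->plug->A->R->G->L->G->refl->F->L'->F->R'->F->plug->F
Char 4 ('B'): step: R->3, L=2; B->plug->A->R->H->L->E->refl->B->L'->E->R'->E->plug->C

C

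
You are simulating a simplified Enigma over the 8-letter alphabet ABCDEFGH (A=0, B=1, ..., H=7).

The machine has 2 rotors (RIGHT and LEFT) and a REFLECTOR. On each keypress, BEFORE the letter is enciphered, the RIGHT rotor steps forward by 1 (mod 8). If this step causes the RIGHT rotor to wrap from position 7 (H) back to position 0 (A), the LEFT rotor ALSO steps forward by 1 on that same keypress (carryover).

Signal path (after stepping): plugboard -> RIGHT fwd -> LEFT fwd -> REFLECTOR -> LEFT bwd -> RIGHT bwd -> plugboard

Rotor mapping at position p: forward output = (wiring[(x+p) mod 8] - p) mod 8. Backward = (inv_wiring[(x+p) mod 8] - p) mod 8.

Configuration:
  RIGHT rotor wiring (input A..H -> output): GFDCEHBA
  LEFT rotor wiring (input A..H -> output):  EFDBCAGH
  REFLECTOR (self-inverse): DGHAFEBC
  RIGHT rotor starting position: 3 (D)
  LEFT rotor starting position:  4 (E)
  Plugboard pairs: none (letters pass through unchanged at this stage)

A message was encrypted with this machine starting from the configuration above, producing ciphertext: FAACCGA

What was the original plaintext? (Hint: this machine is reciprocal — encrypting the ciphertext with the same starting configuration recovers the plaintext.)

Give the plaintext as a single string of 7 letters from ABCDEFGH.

Answer: GFFHDED

Derivation:
Char 1 ('F'): step: R->4, L=4; F->plug->F->R->B->L->E->refl->F->L'->H->R'->G->plug->G
Char 2 ('A'): step: R->5, L=4; A->plug->A->R->C->L->C->refl->H->L'->G->R'->F->plug->F
Char 3 ('A'): step: R->6, L=4; A->plug->A->R->D->L->D->refl->A->L'->E->R'->F->plug->F
Char 4 ('C'): step: R->7, L=4; C->plug->C->R->G->L->H->refl->C->L'->C->R'->H->plug->H
Char 5 ('C'): step: R->0, L->5 (L advanced); C->plug->C->R->D->L->H->refl->C->L'->C->R'->D->plug->D
Char 6 ('G'): step: R->1, L=5; G->plug->G->R->H->L->F->refl->E->L'->G->R'->E->plug->E
Char 7 ('A'): step: R->2, L=5; A->plug->A->R->B->L->B->refl->G->L'->F->R'->D->plug->D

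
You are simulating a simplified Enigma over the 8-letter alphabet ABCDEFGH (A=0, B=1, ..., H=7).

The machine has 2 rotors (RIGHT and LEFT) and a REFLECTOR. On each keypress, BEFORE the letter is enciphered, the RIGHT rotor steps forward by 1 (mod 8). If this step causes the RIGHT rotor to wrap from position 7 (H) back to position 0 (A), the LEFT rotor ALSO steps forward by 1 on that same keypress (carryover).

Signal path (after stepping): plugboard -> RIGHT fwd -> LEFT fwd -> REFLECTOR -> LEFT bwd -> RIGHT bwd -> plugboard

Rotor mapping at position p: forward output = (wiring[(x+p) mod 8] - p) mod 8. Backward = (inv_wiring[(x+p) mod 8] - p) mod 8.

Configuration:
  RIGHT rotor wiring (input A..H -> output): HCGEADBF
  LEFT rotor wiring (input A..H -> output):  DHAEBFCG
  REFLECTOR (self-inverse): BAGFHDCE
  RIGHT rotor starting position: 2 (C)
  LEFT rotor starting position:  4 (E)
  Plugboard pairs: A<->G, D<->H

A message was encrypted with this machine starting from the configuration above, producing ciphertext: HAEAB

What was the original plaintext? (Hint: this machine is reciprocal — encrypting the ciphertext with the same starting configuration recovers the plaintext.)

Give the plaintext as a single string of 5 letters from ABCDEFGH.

Answer: FECGE

Derivation:
Char 1 ('H'): step: R->3, L=4; H->plug->D->R->G->L->E->refl->H->L'->E->R'->F->plug->F
Char 2 ('A'): step: R->4, L=4; A->plug->G->R->C->L->G->refl->C->L'->D->R'->E->plug->E
Char 3 ('E'): step: R->5, L=4; E->plug->E->R->F->L->D->refl->F->L'->A->R'->C->plug->C
Char 4 ('A'): step: R->6, L=4; A->plug->G->R->C->L->G->refl->C->L'->D->R'->A->plug->G
Char 5 ('B'): step: R->7, L=4; B->plug->B->R->A->L->F->refl->D->L'->F->R'->E->plug->E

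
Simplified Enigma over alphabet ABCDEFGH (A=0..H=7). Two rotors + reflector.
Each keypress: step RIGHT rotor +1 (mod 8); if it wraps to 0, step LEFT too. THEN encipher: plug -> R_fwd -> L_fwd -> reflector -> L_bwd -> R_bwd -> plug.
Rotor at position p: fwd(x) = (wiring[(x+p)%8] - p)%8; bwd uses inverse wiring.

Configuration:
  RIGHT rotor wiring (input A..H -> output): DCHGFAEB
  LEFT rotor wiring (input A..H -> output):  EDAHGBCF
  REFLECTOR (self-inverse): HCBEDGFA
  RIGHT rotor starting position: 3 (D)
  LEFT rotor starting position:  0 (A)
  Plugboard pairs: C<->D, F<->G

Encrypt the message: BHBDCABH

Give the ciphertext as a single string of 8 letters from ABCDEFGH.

Answer: EFHADCFC

Derivation:
Char 1 ('B'): step: R->4, L=0; B->plug->B->R->E->L->G->refl->F->L'->H->R'->E->plug->E
Char 2 ('H'): step: R->5, L=0; H->plug->H->R->A->L->E->refl->D->L'->B->R'->G->plug->F
Char 3 ('B'): step: R->6, L=0; B->plug->B->R->D->L->H->refl->A->L'->C->R'->H->plug->H
Char 4 ('D'): step: R->7, L=0; D->plug->C->R->D->L->H->refl->A->L'->C->R'->A->plug->A
Char 5 ('C'): step: R->0, L->1 (L advanced); C->plug->D->R->G->L->E->refl->D->L'->H->R'->C->plug->D
Char 6 ('A'): step: R->1, L=1; A->plug->A->R->B->L->H->refl->A->L'->E->R'->D->plug->C
Char 7 ('B'): step: R->2, L=1; B->plug->B->R->E->L->A->refl->H->L'->B->R'->G->plug->F
Char 8 ('H'): step: R->3, L=1; H->plug->H->R->E->L->A->refl->H->L'->B->R'->D->plug->C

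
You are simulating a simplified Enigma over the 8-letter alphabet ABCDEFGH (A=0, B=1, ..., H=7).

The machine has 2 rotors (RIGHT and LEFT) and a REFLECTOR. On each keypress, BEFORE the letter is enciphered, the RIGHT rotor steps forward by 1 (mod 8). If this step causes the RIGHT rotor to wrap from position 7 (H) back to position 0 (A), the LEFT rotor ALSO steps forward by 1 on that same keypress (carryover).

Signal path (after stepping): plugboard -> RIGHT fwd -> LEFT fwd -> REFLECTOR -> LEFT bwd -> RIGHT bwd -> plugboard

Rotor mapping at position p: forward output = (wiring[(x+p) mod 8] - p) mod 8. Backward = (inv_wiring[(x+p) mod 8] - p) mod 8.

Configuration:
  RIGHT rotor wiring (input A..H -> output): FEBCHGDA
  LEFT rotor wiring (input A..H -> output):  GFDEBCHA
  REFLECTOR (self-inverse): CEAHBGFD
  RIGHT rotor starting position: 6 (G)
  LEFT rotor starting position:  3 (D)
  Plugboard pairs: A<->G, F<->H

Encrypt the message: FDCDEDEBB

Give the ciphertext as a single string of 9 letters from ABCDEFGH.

Char 1 ('F'): step: R->7, L=3; F->plug->H->R->E->L->F->refl->G->L'->B->R'->A->plug->G
Char 2 ('D'): step: R->0, L->4 (L advanced); D->plug->D->R->C->L->D->refl->H->L'->G->R'->F->plug->H
Char 3 ('C'): step: R->1, L=4; C->plug->C->R->B->L->G->refl->F->L'->A->R'->B->plug->B
Char 4 ('D'): step: R->2, L=4; D->plug->D->R->E->L->C->refl->A->L'->H->R'->A->plug->G
Char 5 ('E'): step: R->3, L=4; E->plug->E->R->F->L->B->refl->E->L'->D->R'->C->plug->C
Char 6 ('D'): step: R->4, L=4; D->plug->D->R->E->L->C->refl->A->L'->H->R'->C->plug->C
Char 7 ('E'): step: R->5, L=4; E->plug->E->R->H->L->A->refl->C->L'->E->R'->F->plug->H
Char 8 ('B'): step: R->6, L=4; B->plug->B->R->C->L->D->refl->H->L'->G->R'->D->plug->D
Char 9 ('B'): step: R->7, L=4; B->plug->B->R->G->L->H->refl->D->L'->C->R'->D->plug->D

Answer: GHBGCCHDD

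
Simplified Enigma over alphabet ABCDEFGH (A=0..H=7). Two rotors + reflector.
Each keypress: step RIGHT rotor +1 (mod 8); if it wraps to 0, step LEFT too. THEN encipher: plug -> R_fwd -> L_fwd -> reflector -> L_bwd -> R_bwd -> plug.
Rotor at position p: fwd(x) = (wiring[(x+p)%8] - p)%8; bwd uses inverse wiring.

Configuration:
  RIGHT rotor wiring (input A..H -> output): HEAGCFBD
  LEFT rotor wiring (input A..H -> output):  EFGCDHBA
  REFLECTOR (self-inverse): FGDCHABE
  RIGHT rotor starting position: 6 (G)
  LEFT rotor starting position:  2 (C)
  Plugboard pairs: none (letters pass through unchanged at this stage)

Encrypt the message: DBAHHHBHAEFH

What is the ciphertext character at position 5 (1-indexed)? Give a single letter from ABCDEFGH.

Char 1 ('D'): step: R->7, L=2; D->plug->D->R->B->L->A->refl->F->L'->D->R'->F->plug->F
Char 2 ('B'): step: R->0, L->3 (L advanced); B->plug->B->R->E->L->F->refl->A->L'->B->R'->G->plug->G
Char 3 ('A'): step: R->1, L=3; A->plug->A->R->D->L->G->refl->B->L'->F->R'->C->plug->C
Char 4 ('H'): step: R->2, L=3; H->plug->H->R->C->L->E->refl->H->L'->A->R'->C->plug->C
Char 5 ('H'): step: R->3, L=3; H->plug->H->R->F->L->B->refl->G->L'->D->R'->A->plug->A

A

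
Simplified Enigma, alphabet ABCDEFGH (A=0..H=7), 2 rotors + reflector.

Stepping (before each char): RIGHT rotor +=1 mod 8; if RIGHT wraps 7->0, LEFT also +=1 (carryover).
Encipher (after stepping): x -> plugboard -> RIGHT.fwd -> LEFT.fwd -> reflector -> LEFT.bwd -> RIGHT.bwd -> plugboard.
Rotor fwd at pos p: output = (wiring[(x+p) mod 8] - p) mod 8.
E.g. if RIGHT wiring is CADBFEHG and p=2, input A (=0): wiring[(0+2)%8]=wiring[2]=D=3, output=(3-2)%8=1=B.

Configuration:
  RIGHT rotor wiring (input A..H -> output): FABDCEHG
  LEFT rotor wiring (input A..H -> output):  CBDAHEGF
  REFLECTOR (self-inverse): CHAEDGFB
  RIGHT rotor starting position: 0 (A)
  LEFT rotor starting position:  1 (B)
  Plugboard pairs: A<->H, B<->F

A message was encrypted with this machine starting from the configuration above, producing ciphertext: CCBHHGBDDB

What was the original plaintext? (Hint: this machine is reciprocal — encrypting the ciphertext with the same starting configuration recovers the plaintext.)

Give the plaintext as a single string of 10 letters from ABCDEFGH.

Answer: HFFBFAGACE

Derivation:
Char 1 ('C'): step: R->1, L=1; C->plug->C->R->C->L->H->refl->B->L'->H->R'->A->plug->H
Char 2 ('C'): step: R->2, L=1; C->plug->C->R->A->L->A->refl->C->L'->B->R'->B->plug->F
Char 3 ('B'): step: R->3, L=1; B->plug->F->R->C->L->H->refl->B->L'->H->R'->B->plug->F
Char 4 ('H'): step: R->4, L=1; H->plug->A->R->G->L->E->refl->D->L'->E->R'->F->plug->B
Char 5 ('H'): step: R->5, L=1; H->plug->A->R->H->L->B->refl->H->L'->C->R'->B->plug->F
Char 6 ('G'): step: R->6, L=1; G->plug->G->R->E->L->D->refl->E->L'->G->R'->H->plug->A
Char 7 ('B'): step: R->7, L=1; B->plug->F->R->D->L->G->refl->F->L'->F->R'->G->plug->G
Char 8 ('D'): step: R->0, L->2 (L advanced); D->plug->D->R->D->L->C->refl->A->L'->G->R'->H->plug->A
Char 9 ('D'): step: R->1, L=2; D->plug->D->R->B->L->G->refl->F->L'->C->R'->C->plug->C
Char 10 ('B'): step: R->2, L=2; B->plug->F->R->E->L->E->refl->D->L'->F->R'->E->plug->E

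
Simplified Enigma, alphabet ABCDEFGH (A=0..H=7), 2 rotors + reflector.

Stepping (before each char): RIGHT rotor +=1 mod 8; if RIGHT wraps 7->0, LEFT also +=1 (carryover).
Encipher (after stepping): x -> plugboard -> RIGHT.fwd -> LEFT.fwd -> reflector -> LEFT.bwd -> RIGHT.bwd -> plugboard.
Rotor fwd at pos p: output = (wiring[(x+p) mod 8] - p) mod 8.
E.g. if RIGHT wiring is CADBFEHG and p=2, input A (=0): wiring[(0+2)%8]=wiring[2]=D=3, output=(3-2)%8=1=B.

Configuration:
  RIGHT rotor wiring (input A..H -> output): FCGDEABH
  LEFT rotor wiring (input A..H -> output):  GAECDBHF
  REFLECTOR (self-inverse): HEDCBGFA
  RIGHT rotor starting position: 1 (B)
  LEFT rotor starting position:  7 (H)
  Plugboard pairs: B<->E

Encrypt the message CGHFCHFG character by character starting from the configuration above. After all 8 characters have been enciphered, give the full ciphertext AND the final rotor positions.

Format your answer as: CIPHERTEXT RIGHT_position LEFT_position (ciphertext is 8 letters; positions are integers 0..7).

Answer: FEBHEFHA 1 0

Derivation:
Char 1 ('C'): step: R->2, L=7; C->plug->C->R->C->L->B->refl->E->L'->F->R'->F->plug->F
Char 2 ('G'): step: R->3, L=7; G->plug->G->R->H->L->A->refl->H->L'->B->R'->B->plug->E
Char 3 ('H'): step: R->4, L=7; H->plug->H->R->H->L->A->refl->H->L'->B->R'->E->plug->B
Char 4 ('F'): step: R->5, L=7; F->plug->F->R->B->L->H->refl->A->L'->H->R'->H->plug->H
Char 5 ('C'): step: R->6, L=7; C->plug->C->R->H->L->A->refl->H->L'->B->R'->B->plug->E
Char 6 ('H'): step: R->7, L=7; H->plug->H->R->C->L->B->refl->E->L'->F->R'->F->plug->F
Char 7 ('F'): step: R->0, L->0 (L advanced); F->plug->F->R->A->L->G->refl->F->L'->H->R'->H->plug->H
Char 8 ('G'): step: R->1, L=0; G->plug->G->R->G->L->H->refl->A->L'->B->R'->A->plug->A
Final: ciphertext=FEBHEFHA, RIGHT=1, LEFT=0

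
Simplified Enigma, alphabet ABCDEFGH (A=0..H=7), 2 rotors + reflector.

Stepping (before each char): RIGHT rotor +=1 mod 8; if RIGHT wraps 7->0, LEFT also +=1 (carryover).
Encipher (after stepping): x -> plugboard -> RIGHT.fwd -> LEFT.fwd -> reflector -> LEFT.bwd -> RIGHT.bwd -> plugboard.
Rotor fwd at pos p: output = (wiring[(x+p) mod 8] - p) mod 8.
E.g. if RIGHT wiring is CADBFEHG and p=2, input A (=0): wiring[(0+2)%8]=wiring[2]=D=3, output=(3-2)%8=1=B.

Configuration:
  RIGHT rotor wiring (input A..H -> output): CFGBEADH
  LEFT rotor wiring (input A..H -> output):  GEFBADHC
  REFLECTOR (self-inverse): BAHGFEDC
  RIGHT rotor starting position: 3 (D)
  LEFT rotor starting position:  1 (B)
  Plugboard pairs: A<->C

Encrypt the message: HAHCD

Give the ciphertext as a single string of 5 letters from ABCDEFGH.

Char 1 ('H'): step: R->4, L=1; H->plug->H->R->F->L->G->refl->D->L'->A->R'->A->plug->C
Char 2 ('A'): step: R->5, L=1; A->plug->C->R->C->L->A->refl->B->L'->G->R'->B->plug->B
Char 3 ('H'): step: R->6, L=1; H->plug->H->R->C->L->A->refl->B->L'->G->R'->G->plug->G
Char 4 ('C'): step: R->7, L=1; C->plug->A->R->A->L->D->refl->G->L'->F->R'->F->plug->F
Char 5 ('D'): step: R->0, L->2 (L advanced); D->plug->D->R->B->L->H->refl->C->L'->H->R'->H->plug->H

Answer: CBGFH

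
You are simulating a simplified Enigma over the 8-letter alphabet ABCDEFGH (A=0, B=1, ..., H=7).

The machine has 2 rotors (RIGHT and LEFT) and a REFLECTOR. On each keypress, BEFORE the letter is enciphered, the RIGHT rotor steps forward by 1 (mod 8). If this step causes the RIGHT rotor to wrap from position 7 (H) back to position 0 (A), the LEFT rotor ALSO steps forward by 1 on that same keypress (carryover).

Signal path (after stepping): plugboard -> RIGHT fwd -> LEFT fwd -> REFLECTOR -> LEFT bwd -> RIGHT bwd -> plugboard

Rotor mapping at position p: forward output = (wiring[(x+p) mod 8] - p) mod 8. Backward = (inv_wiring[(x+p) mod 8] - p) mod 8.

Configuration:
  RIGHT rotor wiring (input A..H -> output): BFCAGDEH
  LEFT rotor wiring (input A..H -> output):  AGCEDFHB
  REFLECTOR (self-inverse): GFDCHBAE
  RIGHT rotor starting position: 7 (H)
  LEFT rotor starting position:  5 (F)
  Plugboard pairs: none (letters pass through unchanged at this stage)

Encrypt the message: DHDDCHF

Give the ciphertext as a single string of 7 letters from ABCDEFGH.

Char 1 ('D'): step: R->0, L->6 (L advanced); D->plug->D->R->A->L->B->refl->F->L'->G->R'->E->plug->E
Char 2 ('H'): step: R->1, L=6; H->plug->H->R->A->L->B->refl->F->L'->G->R'->G->plug->G
Char 3 ('D'): step: R->2, L=6; D->plug->D->R->B->L->D->refl->C->L'->C->R'->E->plug->E
Char 4 ('D'): step: R->3, L=6; D->plug->D->R->B->L->D->refl->C->L'->C->R'->G->plug->G
Char 5 ('C'): step: R->4, L=6; C->plug->C->R->A->L->B->refl->F->L'->G->R'->G->plug->G
Char 6 ('H'): step: R->5, L=6; H->plug->H->R->B->L->D->refl->C->L'->C->R'->C->plug->C
Char 7 ('F'): step: R->6, L=6; F->plug->F->R->C->L->C->refl->D->L'->B->R'->B->plug->B

Answer: EGEGGCB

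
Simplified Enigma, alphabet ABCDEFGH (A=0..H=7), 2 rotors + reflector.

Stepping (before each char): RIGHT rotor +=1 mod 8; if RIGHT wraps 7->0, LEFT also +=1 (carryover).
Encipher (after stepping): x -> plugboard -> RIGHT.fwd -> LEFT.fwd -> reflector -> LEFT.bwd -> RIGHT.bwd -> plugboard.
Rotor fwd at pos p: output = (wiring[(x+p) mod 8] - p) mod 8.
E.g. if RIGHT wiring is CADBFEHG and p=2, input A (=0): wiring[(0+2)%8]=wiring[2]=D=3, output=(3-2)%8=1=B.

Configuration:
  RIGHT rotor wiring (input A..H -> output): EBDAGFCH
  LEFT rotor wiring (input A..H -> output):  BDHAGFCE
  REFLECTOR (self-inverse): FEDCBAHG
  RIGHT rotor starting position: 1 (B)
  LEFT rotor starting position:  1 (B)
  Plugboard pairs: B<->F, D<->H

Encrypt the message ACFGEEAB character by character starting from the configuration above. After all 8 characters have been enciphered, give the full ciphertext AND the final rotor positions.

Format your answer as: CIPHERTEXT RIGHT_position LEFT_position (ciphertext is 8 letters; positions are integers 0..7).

Char 1 ('A'): step: R->2, L=1; A->plug->A->R->B->L->G->refl->H->L'->C->R'->G->plug->G
Char 2 ('C'): step: R->3, L=1; C->plug->C->R->C->L->H->refl->G->L'->B->R'->F->plug->B
Char 3 ('F'): step: R->4, L=1; F->plug->B->R->B->L->G->refl->H->L'->C->R'->A->plug->A
Char 4 ('G'): step: R->5, L=1; G->plug->G->R->D->L->F->refl->A->L'->H->R'->D->plug->H
Char 5 ('E'): step: R->6, L=1; E->plug->E->R->F->L->B->refl->E->L'->E->R'->A->plug->A
Char 6 ('E'): step: R->7, L=1; E->plug->E->R->B->L->G->refl->H->L'->C->R'->C->plug->C
Char 7 ('A'): step: R->0, L->2 (L advanced); A->plug->A->R->E->L->A->refl->F->L'->A->R'->D->plug->H
Char 8 ('B'): step: R->1, L=2; B->plug->F->R->B->L->G->refl->H->L'->G->R'->G->plug->G
Final: ciphertext=GBAHACHG, RIGHT=1, LEFT=2

Answer: GBAHACHG 1 2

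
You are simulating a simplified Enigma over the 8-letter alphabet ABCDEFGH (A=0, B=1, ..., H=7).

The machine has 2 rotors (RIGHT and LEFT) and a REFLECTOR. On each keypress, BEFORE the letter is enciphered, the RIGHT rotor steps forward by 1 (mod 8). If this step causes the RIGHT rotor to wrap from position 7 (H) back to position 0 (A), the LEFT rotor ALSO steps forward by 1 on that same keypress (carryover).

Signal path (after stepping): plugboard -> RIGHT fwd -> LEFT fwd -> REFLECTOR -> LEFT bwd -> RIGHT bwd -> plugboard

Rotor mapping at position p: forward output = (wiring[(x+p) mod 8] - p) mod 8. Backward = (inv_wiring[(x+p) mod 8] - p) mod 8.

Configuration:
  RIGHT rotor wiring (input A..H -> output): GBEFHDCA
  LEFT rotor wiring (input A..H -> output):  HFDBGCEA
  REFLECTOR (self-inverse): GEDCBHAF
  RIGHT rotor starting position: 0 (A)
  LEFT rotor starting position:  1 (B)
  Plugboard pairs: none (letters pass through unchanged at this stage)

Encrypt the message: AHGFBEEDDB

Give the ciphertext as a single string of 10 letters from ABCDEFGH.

Answer: CAFHDDHFFC

Derivation:
Char 1 ('A'): step: R->1, L=1; A->plug->A->R->A->L->E->refl->B->L'->E->R'->C->plug->C
Char 2 ('H'): step: R->2, L=1; H->plug->H->R->H->L->G->refl->A->L'->C->R'->A->plug->A
Char 3 ('G'): step: R->3, L=1; G->plug->G->R->G->L->H->refl->F->L'->D->R'->F->plug->F
Char 4 ('F'): step: R->4, L=1; F->plug->F->R->F->L->D->refl->C->L'->B->R'->H->plug->H
Char 5 ('B'): step: R->5, L=1; B->plug->B->R->F->L->D->refl->C->L'->B->R'->D->plug->D
Char 6 ('E'): step: R->6, L=1; E->plug->E->R->G->L->H->refl->F->L'->D->R'->D->plug->D
Char 7 ('E'): step: R->7, L=1; E->plug->E->R->G->L->H->refl->F->L'->D->R'->H->plug->H
Char 8 ('D'): step: R->0, L->2 (L advanced); D->plug->D->R->F->L->G->refl->A->L'->D->R'->F->plug->F
Char 9 ('D'): step: R->1, L=2; D->plug->D->R->G->L->F->refl->H->L'->B->R'->F->plug->F
Char 10 ('B'): step: R->2, L=2; B->plug->B->R->D->L->A->refl->G->L'->F->R'->C->plug->C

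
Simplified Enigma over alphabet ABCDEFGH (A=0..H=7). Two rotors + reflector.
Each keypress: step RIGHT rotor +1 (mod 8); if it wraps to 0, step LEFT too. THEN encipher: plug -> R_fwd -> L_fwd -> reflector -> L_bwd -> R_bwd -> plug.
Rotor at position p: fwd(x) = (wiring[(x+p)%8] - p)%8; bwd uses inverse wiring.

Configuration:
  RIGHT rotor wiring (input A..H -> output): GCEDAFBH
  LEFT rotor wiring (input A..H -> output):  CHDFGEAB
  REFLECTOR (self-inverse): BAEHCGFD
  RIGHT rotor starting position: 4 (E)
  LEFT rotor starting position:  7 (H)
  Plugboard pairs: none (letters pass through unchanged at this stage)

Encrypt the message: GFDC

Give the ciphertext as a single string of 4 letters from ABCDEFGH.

Answer: BBFD

Derivation:
Char 1 ('G'): step: R->5, L=7; G->plug->G->R->G->L->F->refl->G->L'->E->R'->B->plug->B
Char 2 ('F'): step: R->6, L=7; F->plug->F->R->F->L->H->refl->D->L'->B->R'->B->plug->B
Char 3 ('D'): step: R->7, L=7; D->plug->D->R->F->L->H->refl->D->L'->B->R'->F->plug->F
Char 4 ('C'): step: R->0, L->0 (L advanced); C->plug->C->R->E->L->G->refl->F->L'->D->R'->D->plug->D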